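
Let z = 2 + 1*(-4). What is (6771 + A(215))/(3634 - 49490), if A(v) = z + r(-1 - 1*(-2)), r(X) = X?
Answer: -3385/22928 ≈ -0.14764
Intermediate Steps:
z = -2 (z = 2 - 4 = -2)
A(v) = -1 (A(v) = -2 + (-1 - 1*(-2)) = -2 + (-1 + 2) = -2 + 1 = -1)
(6771 + A(215))/(3634 - 49490) = (6771 - 1)/(3634 - 49490) = 6770/(-45856) = 6770*(-1/45856) = -3385/22928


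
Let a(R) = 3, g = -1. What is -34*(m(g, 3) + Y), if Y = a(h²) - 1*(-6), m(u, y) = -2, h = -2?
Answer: -238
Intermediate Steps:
Y = 9 (Y = 3 - 1*(-6) = 3 + 6 = 9)
-34*(m(g, 3) + Y) = -34*(-2 + 9) = -34*7 = -238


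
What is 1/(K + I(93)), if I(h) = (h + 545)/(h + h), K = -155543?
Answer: -93/14465180 ≈ -6.4292e-6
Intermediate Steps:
I(h) = (545 + h)/(2*h) (I(h) = (545 + h)/((2*h)) = (545 + h)*(1/(2*h)) = (545 + h)/(2*h))
1/(K + I(93)) = 1/(-155543 + (½)*(545 + 93)/93) = 1/(-155543 + (½)*(1/93)*638) = 1/(-155543 + 319/93) = 1/(-14465180/93) = -93/14465180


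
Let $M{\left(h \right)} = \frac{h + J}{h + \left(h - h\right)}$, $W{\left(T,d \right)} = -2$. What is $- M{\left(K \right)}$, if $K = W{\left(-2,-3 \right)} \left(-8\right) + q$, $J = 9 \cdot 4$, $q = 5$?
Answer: $- \frac{19}{7} \approx -2.7143$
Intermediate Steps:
$J = 36$
$K = 21$ ($K = \left(-2\right) \left(-8\right) + 5 = 16 + 5 = 21$)
$M{\left(h \right)} = \frac{36 + h}{h}$ ($M{\left(h \right)} = \frac{h + 36}{h + \left(h - h\right)} = \frac{36 + h}{h + 0} = \frac{36 + h}{h}$)
$- M{\left(K \right)} = - \frac{36 + 21}{21} = - \frac{57}{21} = \left(-1\right) \frac{19}{7} = - \frac{19}{7}$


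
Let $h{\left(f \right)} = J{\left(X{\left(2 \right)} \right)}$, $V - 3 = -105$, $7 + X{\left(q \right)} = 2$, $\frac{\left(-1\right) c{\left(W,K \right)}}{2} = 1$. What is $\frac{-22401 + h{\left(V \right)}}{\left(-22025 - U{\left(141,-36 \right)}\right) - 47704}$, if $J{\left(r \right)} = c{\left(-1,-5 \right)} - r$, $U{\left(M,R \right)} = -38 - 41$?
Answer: $\frac{11199}{34825} \approx 0.32158$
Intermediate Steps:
$U{\left(M,R \right)} = -79$
$c{\left(W,K \right)} = -2$ ($c{\left(W,K \right)} = \left(-2\right) 1 = -2$)
$X{\left(q \right)} = -5$ ($X{\left(q \right)} = -7 + 2 = -5$)
$J{\left(r \right)} = -2 - r$
$V = -102$ ($V = 3 - 105 = -102$)
$h{\left(f \right)} = 3$ ($h{\left(f \right)} = -2 - -5 = -2 + 5 = 3$)
$\frac{-22401 + h{\left(V \right)}}{\left(-22025 - U{\left(141,-36 \right)}\right) - 47704} = \frac{-22401 + 3}{\left(-22025 - -79\right) - 47704} = - \frac{22398}{\left(-22025 + 79\right) - 47704} = - \frac{22398}{-21946 - 47704} = - \frac{22398}{-69650} = \left(-22398\right) \left(- \frac{1}{69650}\right) = \frac{11199}{34825}$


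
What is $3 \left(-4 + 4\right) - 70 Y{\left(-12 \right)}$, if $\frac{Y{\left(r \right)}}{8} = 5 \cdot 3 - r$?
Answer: $-15120$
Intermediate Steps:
$Y{\left(r \right)} = 120 - 8 r$ ($Y{\left(r \right)} = 8 \left(5 \cdot 3 - r\right) = 8 \left(15 - r\right) = 120 - 8 r$)
$3 \left(-4 + 4\right) - 70 Y{\left(-12 \right)} = 3 \left(-4 + 4\right) - 70 \left(120 - -96\right) = 3 \cdot 0 - 70 \left(120 + 96\right) = 0 - 15120 = -15120$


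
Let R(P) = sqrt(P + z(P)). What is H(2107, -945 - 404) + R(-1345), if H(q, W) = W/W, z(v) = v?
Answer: 1 + I*sqrt(2690) ≈ 1.0 + 51.865*I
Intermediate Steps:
H(q, W) = 1
R(P) = sqrt(2)*sqrt(P) (R(P) = sqrt(P + P) = sqrt(2*P) = sqrt(2)*sqrt(P))
H(2107, -945 - 404) + R(-1345) = 1 + sqrt(2)*sqrt(-1345) = 1 + sqrt(2)*(I*sqrt(1345)) = 1 + I*sqrt(2690)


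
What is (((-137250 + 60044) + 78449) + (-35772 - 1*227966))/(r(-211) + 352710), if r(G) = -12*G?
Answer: -262495/355242 ≈ -0.73892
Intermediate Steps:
(((-137250 + 60044) + 78449) + (-35772 - 1*227966))/(r(-211) + 352710) = (((-137250 + 60044) + 78449) + (-35772 - 1*227966))/(-12*(-211) + 352710) = ((-77206 + 78449) + (-35772 - 227966))/(2532 + 352710) = (1243 - 263738)/355242 = -262495*1/355242 = -262495/355242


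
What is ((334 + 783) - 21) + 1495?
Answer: 2591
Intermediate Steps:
((334 + 783) - 21) + 1495 = (1117 - 21) + 1495 = 1096 + 1495 = 2591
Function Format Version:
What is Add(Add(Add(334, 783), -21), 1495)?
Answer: 2591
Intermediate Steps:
Add(Add(Add(334, 783), -21), 1495) = Add(Add(1117, -21), 1495) = Add(1096, 1495) = 2591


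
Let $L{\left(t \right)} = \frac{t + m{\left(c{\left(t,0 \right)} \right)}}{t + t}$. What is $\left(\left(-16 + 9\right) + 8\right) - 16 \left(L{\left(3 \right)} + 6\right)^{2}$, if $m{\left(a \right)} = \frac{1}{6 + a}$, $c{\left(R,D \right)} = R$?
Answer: $- \frac{494887}{729} \approx -678.86$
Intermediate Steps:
$L{\left(t \right)} = \frac{t + \frac{1}{6 + t}}{2 t}$ ($L{\left(t \right)} = \frac{t + \frac{1}{6 + t}}{t + t} = \frac{t + \frac{1}{6 + t}}{2 t}$)
$\left(\left(-16 + 9\right) + 8\right) - 16 \left(L{\left(3 \right)} + 6\right)^{2} = \left(\left(-16 + 9\right) + 8\right) - 16 \left(\frac{1 + 3 \left(6 + 3\right)}{2 \cdot 3 \left(6 + 3\right)} + 6\right)^{2} = \left(-7 + 8\right) - 16 \left(\frac{1}{2} \cdot \frac{1}{3} \cdot \frac{1}{9} \left(1 + 3 \cdot 9\right) + 6\right)^{2} = 1 - 16 \left(\frac{1}{2} \cdot \frac{1}{3} \cdot \frac{1}{9} \left(1 + 27\right) + 6\right)^{2} = 1 - 16 \left(\frac{1}{2} \cdot \frac{1}{3} \cdot \frac{1}{9} \cdot 28 + 6\right)^{2} = 1 - 16 \left(\frac{14}{27} + 6\right)^{2} = 1 - 16 \left(\frac{176}{27}\right)^{2} = 1 - \frac{495616}{729} = - \frac{494887}{729}$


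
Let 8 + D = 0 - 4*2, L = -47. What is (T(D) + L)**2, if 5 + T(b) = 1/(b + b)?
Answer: 2772225/1024 ≈ 2707.3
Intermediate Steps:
D = -16 (D = -8 + (0 - 4*2) = -8 + (0 - 8) = -8 - 8 = -16)
T(b) = -5 + 1/(2*b) (T(b) = -5 + 1/(b + b) = -5 + 1/(2*b))
(T(D) + L)**2 = ((-5 + (1/2)/(-16)) - 47)**2 = ((-5 + (1/2)*(-1/16)) - 47)**2 = ((-5 - 1/32) - 47)**2 = (-161/32 - 47)**2 = (-1665/32)**2 = 2772225/1024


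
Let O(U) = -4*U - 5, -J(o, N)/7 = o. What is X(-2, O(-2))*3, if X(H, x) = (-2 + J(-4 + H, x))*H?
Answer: -240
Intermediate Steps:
J(o, N) = -7*o
O(U) = -5 - 4*U
X(H, x) = H*(26 - 7*H) (X(H, x) = (-2 - 7*(-4 + H))*H = (-2 + (28 - 7*H))*H = (26 - 7*H)*H = H*(26 - 7*H))
X(-2, O(-2))*3 = -2*(26 - 7*(-2))*3 = -2*(26 + 14)*3 = -2*40*3 = -80*3 = -240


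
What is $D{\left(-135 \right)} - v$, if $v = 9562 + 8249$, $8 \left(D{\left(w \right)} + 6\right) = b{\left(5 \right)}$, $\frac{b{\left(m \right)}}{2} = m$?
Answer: $- \frac{71263}{4} \approx -17816.0$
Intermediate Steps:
$b{\left(m \right)} = 2 m$
$D{\left(w \right)} = - \frac{19}{4}$ ($D{\left(w \right)} = -6 + \frac{2 \cdot 5}{8} = -6 + \frac{1}{8} \cdot 10 = -6 + \frac{5}{4} = - \frac{19}{4}$)
$v = 17811$
$D{\left(-135 \right)} - v = - \frac{19}{4} - 17811 = - \frac{71263}{4}$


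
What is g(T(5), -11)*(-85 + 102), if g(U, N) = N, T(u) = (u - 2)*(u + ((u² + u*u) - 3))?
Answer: -187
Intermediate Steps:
T(u) = (-2 + u)*(-3 + u + 2*u²) (T(u) = (-2 + u)*(u + ((u² + u²) - 3)) = (-2 + u)*(u + (2*u² - 3)) = (-2 + u)*(u + (-3 + 2*u²)) = (-2 + u)*(-3 + u + 2*u²))
g(T(5), -11)*(-85 + 102) = -11*(-85 + 102) = -11*17 = -187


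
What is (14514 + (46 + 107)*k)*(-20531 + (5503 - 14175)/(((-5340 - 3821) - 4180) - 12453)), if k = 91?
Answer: -2509887261109/4299 ≈ -5.8383e+8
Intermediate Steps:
(14514 + (46 + 107)*k)*(-20531 + (5503 - 14175)/(((-5340 - 3821) - 4180) - 12453)) = (14514 + (46 + 107)*91)*(-20531 + (5503 - 14175)/(((-5340 - 3821) - 4180) - 12453)) = (14514 + 153*91)*(-20531 - 8672/((-9161 - 4180) - 12453)) = (14514 + 13923)*(-20531 - 8672/(-13341 - 12453)) = 28437*(-20531 - 8672/(-25794)) = 28437*(-20531 - 8672*(-1/25794)) = 28437*(-20531 + 4336/12897) = 28437*(-264783971/12897) = -2509887261109/4299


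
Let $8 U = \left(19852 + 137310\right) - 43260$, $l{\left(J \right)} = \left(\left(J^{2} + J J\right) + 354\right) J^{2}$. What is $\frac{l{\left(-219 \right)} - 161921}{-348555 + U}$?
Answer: $- \frac{18469325260}{1337269} \approx -13811.0$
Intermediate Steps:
$l{\left(J \right)} = J^{2} \left(354 + 2 J^{2}\right)$ ($l{\left(J \right)} = \left(\left(J^{2} + J^{2}\right) + 354\right) J^{2} = \left(2 J^{2} + 354\right) J^{2} = \left(354 + 2 J^{2}\right) J^{2} = J^{2} \left(354 + 2 J^{2}\right)$)
$U = \frac{56951}{4}$ ($U = \frac{\left(19852 + 137310\right) - 43260}{8} = \frac{157162 - 43260}{8} = \frac{1}{8} \cdot 113902 = \frac{56951}{4} \approx 14238.0$)
$\frac{l{\left(-219 \right)} - 161921}{-348555 + U} = \frac{2 \left(-219\right)^{2} \left(177 + \left(-219\right)^{2}\right) - 161921}{-348555 + \frac{56951}{4}} = \frac{2 \cdot 47961 \left(177 + 47961\right) - 161921}{- \frac{1337269}{4}} = \left(2 \cdot 47961 \cdot 48138 - 161921\right) \left(- \frac{4}{1337269}\right) = \left(4617493236 - 161921\right) \left(- \frac{4}{1337269}\right) = 4617331315 \left(- \frac{4}{1337269}\right) = - \frac{18469325260}{1337269}$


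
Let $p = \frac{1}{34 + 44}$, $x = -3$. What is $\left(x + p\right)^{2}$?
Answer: $\frac{54289}{6084} \approx 8.9232$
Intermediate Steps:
$p = \frac{1}{78} \approx 0.012821$
$\left(x + p\right)^{2} = \left(-3 + \frac{1}{78}\right)^{2} = \left(- \frac{233}{78}\right)^{2} = \frac{54289}{6084}$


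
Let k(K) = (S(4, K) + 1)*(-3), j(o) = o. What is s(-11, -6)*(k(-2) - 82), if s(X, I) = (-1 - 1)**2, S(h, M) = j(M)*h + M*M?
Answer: -292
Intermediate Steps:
S(h, M) = M**2 + M*h (S(h, M) = M*h + M*M = M*h + M**2 = M**2 + M*h)
s(X, I) = 4 (s(X, I) = (-2)**2 = 4)
k(K) = -3 - 3*K*(4 + K) (k(K) = (K*(K + 4) + 1)*(-3) = (K*(4 + K) + 1)*(-3) = (1 + K*(4 + K))*(-3) = -3 - 3*K*(4 + K))
s(-11, -6)*(k(-2) - 82) = 4*((-3 - 12*(-2) - 3*(-2)**2) - 82) = 4*((-3 + 24 - 3*4) - 82) = 4*((-3 + 24 - 12) - 82) = 4*(9 - 82) = 4*(-73) = -292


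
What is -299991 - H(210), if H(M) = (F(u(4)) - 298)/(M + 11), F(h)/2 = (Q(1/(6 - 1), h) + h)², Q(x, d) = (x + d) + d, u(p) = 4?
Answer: -1657450267/5525 ≈ -2.9999e+5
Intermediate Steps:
Q(x, d) = x + 2*d (Q(x, d) = (d + x) + d = x + 2*d)
F(h) = 2*(⅕ + 3*h)² (F(h) = 2*((1/(6 - 1) + 2*h) + h)² = 2*((1/5 + 2*h) + h)² = 2*((⅕ + 2*h) + h)² = 2*(⅕ + 3*h)²)
H(M) = -8/(25*(11 + M)) (H(M) = (2*(1 + 15*4)²/25 - 298)/(M + 11) = (2*(1 + 60)²/25 - 298)/(11 + M) = ((2/25)*61² - 298)/(11 + M) = ((2/25)*3721 - 298)/(11 + M) = (7442/25 - 298)/(11 + M) = -8/(25*(11 + M)))
-299991 - H(210) = -299991 - (-8)/(275 + 25*210) = -299991 - (-8)/(275 + 5250) = -299991 - (-8)/5525 = -299991 - 1*(-8/5525) = -299991 + 8/5525 = -1657450267/5525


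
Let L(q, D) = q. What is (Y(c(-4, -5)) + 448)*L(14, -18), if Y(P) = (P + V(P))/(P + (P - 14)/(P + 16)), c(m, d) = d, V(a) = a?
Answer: 232834/37 ≈ 6292.8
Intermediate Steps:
Y(P) = 2*P/(P + (-14 + P)/(16 + P)) (Y(P) = (P + P)/(P + (P - 14)/(P + 16)) = (2*P)/(P + (-14 + P)/(16 + P)) = 2*P/(P + (-14 + P)/(16 + P)))
(Y(c(-4, -5)) + 448)*L(14, -18) = (2*(-5)*(16 - 5)/(-14 + (-5)² + 17*(-5)) + 448)*14 = (2*(-5)*11/(-14 + 25 - 85) + 448)*14 = (2*(-5)*11/(-74) + 448)*14 = (2*(-5)*(-1/74)*11 + 448)*14 = (55/37 + 448)*14 = (16631/37)*14 = 232834/37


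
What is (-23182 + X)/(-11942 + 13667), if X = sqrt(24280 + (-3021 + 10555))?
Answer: -23182/1725 + sqrt(31814)/1725 ≈ -13.335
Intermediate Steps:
X = sqrt(31814) (X = sqrt(24280 + 7534) = sqrt(31814) ≈ 178.36)
(-23182 + X)/(-11942 + 13667) = (-23182 + sqrt(31814))/(-11942 + 13667) = (-23182 + sqrt(31814))/1725 = (-23182 + sqrt(31814))*(1/1725) = -23182/1725 + sqrt(31814)/1725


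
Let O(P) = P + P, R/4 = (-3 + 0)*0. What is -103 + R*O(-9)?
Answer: -103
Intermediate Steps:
R = 0 (R = 4*((-3 + 0)*0) = 4*(-3*0) = 4*0 = 0)
O(P) = 2*P
-103 + R*O(-9) = -103 + 0*(2*(-9)) = -103 + 0*(-18) = -103 + 0 = -103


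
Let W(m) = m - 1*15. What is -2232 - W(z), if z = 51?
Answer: -2268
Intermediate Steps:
W(m) = -15 + m (W(m) = m - 15 = -15 + m)
-2232 - W(z) = -2232 - (-15 + 51) = -2232 - 1*36 = -2232 - 36 = -2268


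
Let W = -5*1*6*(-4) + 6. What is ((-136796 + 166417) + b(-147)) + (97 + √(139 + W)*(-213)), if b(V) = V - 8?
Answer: 29563 - 213*√265 ≈ 26096.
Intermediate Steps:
b(V) = -8 + V
W = 126 (W = -30*(-4) + 6 = -5*(-24) + 6 = 120 + 6 = 126)
((-136796 + 166417) + b(-147)) + (97 + √(139 + W)*(-213)) = ((-136796 + 166417) + (-8 - 147)) + (97 + √(139 + 126)*(-213)) = (29621 - 155) + (97 + √265*(-213)) = 29466 + (97 - 213*√265) = 29563 - 213*√265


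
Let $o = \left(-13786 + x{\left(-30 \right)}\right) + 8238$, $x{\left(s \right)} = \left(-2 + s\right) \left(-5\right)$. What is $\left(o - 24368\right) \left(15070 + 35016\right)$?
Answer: $-1490359016$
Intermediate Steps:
$x{\left(s \right)} = 10 - 5 s$
$o = -5388$ ($o = \left(-13786 + \left(10 - -150\right)\right) + 8238 = \left(-13786 + \left(10 + 150\right)\right) + 8238 = \left(-13786 + 160\right) + 8238 = -13626 + 8238 = -5388$)
$\left(o - 24368\right) \left(15070 + 35016\right) = \left(-5388 - 24368\right) \left(15070 + 35016\right) = \left(-29756\right) 50086 = -1490359016$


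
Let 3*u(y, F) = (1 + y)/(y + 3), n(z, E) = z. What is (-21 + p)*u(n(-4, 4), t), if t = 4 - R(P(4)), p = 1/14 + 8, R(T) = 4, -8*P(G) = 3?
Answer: -181/14 ≈ -12.929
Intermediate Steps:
P(G) = -3/8 (P(G) = -⅛*3 = -3/8)
p = 113/14 (p = 1/14 + 8 = 113/14 ≈ 8.0714)
t = 0 (t = 4 - 1*4 = 4 - 4 = 0)
u(y, F) = (1 + y)/(3*(3 + y)) (u(y, F) = ((1 + y)/(y + 3))/3 = ((1 + y)/(3 + y))/3 = (1 + y)/(3*(3 + y)))
(-21 + p)*u(n(-4, 4), t) = (-21 + 113/14)*((1 - 4)/(3*(3 - 4))) = -181*(-3)/(42*(-1)) = -181*(-1)*(-3)/42 = -181/14*1 = -181/14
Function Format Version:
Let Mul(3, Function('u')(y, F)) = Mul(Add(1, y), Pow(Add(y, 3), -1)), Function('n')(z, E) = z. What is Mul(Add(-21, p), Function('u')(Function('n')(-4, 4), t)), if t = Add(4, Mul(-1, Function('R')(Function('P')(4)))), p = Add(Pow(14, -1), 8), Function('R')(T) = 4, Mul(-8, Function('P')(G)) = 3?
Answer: Rational(-181, 14) ≈ -12.929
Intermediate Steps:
Function('P')(G) = Rational(-3, 8) (Function('P')(G) = Mul(Rational(-1, 8), 3) = Rational(-3, 8))
p = Rational(113, 14) (p = Add(Rational(1, 14), 8) = Rational(113, 14) ≈ 8.0714)
t = 0 (t = Add(4, Mul(-1, 4)) = Add(4, -4) = 0)
Function('u')(y, F) = Mul(Rational(1, 3), Pow(Add(3, y), -1), Add(1, y)) (Function('u')(y, F) = Mul(Rational(1, 3), Mul(Add(1, y), Pow(Add(y, 3), -1))) = Mul(Rational(1, 3), Mul(Add(1, y), Pow(Add(3, y), -1))) = Mul(Rational(1, 3), Mul(Pow(Add(3, y), -1), Add(1, y))) = Mul(Rational(1, 3), Pow(Add(3, y), -1), Add(1, y)))
Mul(Add(-21, p), Function('u')(Function('n')(-4, 4), t)) = Mul(Add(-21, Rational(113, 14)), Mul(Rational(1, 3), Pow(Add(3, -4), -1), Add(1, -4))) = Mul(Rational(-181, 14), Mul(Rational(1, 3), Pow(-1, -1), -3)) = Mul(Rational(-181, 14), Mul(Rational(1, 3), -1, -3)) = Mul(Rational(-181, 14), 1) = Rational(-181, 14)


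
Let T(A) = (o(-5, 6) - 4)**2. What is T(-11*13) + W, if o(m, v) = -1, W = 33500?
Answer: 33525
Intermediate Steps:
T(A) = 25 (T(A) = (-1 - 4)**2 = (-5)**2 = 25)
T(-11*13) + W = 25 + 33500 = 33525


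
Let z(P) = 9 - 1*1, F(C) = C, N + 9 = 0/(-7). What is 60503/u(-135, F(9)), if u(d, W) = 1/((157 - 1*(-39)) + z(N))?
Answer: 12342612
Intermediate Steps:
N = -9 (N = -9 + 0/(-7) = -9 + 0*(-1/7) = -9 + 0 = -9)
z(P) = 8 (z(P) = 9 - 1 = 8)
u(d, W) = 1/204 (u(d, W) = 1/((157 - 1*(-39)) + 8) = 1/((157 + 39) + 8) = 1/(196 + 8) = 1/204)
60503/u(-135, F(9)) = 60503/(1/204) = 60503*204 = 12342612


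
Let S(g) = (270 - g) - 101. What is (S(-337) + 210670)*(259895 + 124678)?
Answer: 81212587848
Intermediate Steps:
S(g) = 169 - g
(S(-337) + 210670)*(259895 + 124678) = ((169 - 1*(-337)) + 210670)*(259895 + 124678) = ((169 + 337) + 210670)*384573 = (506 + 210670)*384573 = 211176*384573 = 81212587848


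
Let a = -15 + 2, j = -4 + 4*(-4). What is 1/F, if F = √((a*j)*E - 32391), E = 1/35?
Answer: -I*√1586795/226685 ≈ -0.005557*I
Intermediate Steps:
E = 1/35 ≈ 0.028571
j = -20 (j = -4 - 16 = -20)
a = -13
F = I*√1586795/7 (F = √(-13*(-20)*(1/35) - 32391) = √(260*(1/35) - 32391) = √(52/7 - 32391) = √(-226685/7) = I*√1586795/7 ≈ 179.95*I)
1/F = 1/(I*√1586795/7) = -I*√1586795/226685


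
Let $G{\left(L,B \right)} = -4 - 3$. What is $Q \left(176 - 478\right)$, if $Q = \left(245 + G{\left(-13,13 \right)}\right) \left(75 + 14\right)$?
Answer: $-6396964$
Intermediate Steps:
$G{\left(L,B \right)} = -7$ ($G{\left(L,B \right)} = -4 - 3 = -7$)
$Q = 21182$ ($Q = \left(245 - 7\right) \left(75 + 14\right) = 238 \cdot 89 = 21182$)
$Q \left(176 - 478\right) = 21182 \left(176 - 478\right) = 21182 \left(-302\right) = -6396964$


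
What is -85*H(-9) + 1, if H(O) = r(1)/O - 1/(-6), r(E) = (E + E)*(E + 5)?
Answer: 601/6 ≈ 100.17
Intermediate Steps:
r(E) = 2*E*(5 + E) (r(E) = (2*E)*(5 + E) = 2*E*(5 + E))
H(O) = ⅙ + 12/O (H(O) = (2*1*(5 + 1))/O - 1/(-6) = (2*1*6)/O - 1*(-⅙) = 12/O + ⅙ = ⅙ + 12/O)
-85*H(-9) + 1 = -85*(72 - 9)/(6*(-9)) + 1 = -85*(-1)*63/(6*9) + 1 = -85*(-7/6) + 1 = 595/6 + 1 = 601/6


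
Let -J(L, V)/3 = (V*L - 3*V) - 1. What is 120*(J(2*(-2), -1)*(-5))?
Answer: 10800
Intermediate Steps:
J(L, V) = 3 + 9*V - 3*L*V (J(L, V) = -3*((V*L - 3*V) - 1) = -3*((L*V - 3*V) - 1) = -3*((-3*V + L*V) - 1) = -3*(-1 - 3*V + L*V) = 3 + 9*V - 3*L*V)
120*(J(2*(-2), -1)*(-5)) = 120*((3 + 9*(-1) - 3*2*(-2)*(-1))*(-5)) = 120*((3 - 9 - 3*(-4)*(-1))*(-5)) = 120*((3 - 9 - 12)*(-5)) = 120*(-18*(-5)) = 120*90 = 10800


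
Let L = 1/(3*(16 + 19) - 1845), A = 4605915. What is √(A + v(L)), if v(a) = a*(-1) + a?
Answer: √4605915 ≈ 2146.1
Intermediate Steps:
L = -1/1740 (L = 1/(3*35 - 1845) = 1/(105 - 1845) = 1/(-1740) = -1/1740 ≈ -0.00057471)
v(a) = 0 (v(a) = -a + a = 0)
√(A + v(L)) = √(4605915 + 0) = √4605915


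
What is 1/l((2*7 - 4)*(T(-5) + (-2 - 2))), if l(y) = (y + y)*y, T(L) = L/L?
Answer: 1/1800 ≈ 0.00055556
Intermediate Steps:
T(L) = 1
l(y) = 2*y**2 (l(y) = (2*y)*y = 2*y**2)
1/l((2*7 - 4)*(T(-5) + (-2 - 2))) = 1/(2*((2*7 - 4)*(1 + (-2 - 2)))**2) = 1/(2*((14 - 4)*(1 - 4))**2) = 1/(2*(10*(-3))**2) = 1/(2*(-30)**2) = 1/(2*900) = 1/1800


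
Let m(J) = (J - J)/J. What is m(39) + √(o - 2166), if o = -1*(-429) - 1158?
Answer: I*√2895 ≈ 53.805*I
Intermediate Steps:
o = -729 (o = 429 - 1158 = -729)
m(J) = 0 (m(J) = 0/J = 0)
m(39) + √(o - 2166) = 0 + √(-729 - 2166) = 0 + √(-2895) = 0 + I*√2895 = I*√2895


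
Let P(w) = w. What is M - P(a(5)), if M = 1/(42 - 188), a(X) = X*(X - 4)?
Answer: -731/146 ≈ -5.0069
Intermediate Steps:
a(X) = X*(-4 + X)
M = -1/146 (M = 1/(-146) = -1/146 ≈ -0.0068493)
M - P(a(5)) = -1/146 - 5*(-4 + 5) = -1/146 - 5 = -731/146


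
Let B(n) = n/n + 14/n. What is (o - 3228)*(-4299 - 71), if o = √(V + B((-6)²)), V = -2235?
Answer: 14106360 - 2185*I*√80410/3 ≈ 1.4106e+7 - 2.0653e+5*I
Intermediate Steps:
B(n) = 1 + 14/n
o = I*√80410/6 (o = √(-2235 + (14 + (-6)²)/((-6)²)) = √(-2235 + (14 + 36)/36) = √(-2235 + (1/36)*50) = √(-2235 + 25/18) = √(-40205/18) = I*√80410/6 ≈ 47.261*I)
(o - 3228)*(-4299 - 71) = (I*√80410/6 - 3228)*(-4299 - 71) = (-3228 + I*√80410/6)*(-4370) = 14106360 - 2185*I*√80410/3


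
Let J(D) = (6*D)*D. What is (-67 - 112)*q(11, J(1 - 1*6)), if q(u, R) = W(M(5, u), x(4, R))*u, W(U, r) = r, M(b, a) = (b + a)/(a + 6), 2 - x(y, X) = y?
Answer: 3938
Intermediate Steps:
x(y, X) = 2 - y
M(b, a) = (a + b)/(6 + a)
J(D) = 6*D²
q(u, R) = -2*u (q(u, R) = (2 - 1*4)*u = (2 - 4)*u = -2*u)
(-67 - 112)*q(11, J(1 - 1*6)) = (-67 - 112)*(-2*11) = -179*(-22) = 3938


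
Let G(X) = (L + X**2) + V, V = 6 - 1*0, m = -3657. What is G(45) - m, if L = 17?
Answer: 5705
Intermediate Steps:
V = 6 (V = 6 + 0 = 6)
G(X) = 23 + X**2 (G(X) = (17 + X**2) + 6 = 23 + X**2)
G(45) - m = (23 + 45**2) - 1*(-3657) = (23 + 2025) + 3657 = 2048 + 3657 = 5705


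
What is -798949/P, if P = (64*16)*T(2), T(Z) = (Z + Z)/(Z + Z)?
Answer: -798949/1024 ≈ -780.22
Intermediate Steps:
T(Z) = 1 (T(Z) = (2*Z)/((2*Z)) = (2*Z)*(1/(2*Z)) = 1)
P = 1024 (P = (64*16)*1 = 1024*1 = 1024)
-798949/P = -798949/1024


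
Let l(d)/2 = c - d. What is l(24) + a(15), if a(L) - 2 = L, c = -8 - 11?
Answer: -69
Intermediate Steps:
c = -19
a(L) = 2 + L
l(d) = -38 - 2*d (l(d) = 2*(-19 - d) = -38 - 2*d)
l(24) + a(15) = (-38 - 2*24) + (2 + 15) = (-38 - 48) + 17 = -86 + 17 = -69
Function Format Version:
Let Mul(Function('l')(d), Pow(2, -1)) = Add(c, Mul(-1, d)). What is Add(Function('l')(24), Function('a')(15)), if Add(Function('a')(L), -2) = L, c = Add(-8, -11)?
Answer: -69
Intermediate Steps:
c = -19
Function('a')(L) = Add(2, L)
Function('l')(d) = Add(-38, Mul(-2, d)) (Function('l')(d) = Mul(2, Add(-19, Mul(-1, d))) = Add(-38, Mul(-2, d)))
Add(Function('l')(24), Function('a')(15)) = Add(Add(-38, Mul(-2, 24)), Add(2, 15)) = Add(Add(-38, -48), 17) = Add(-86, 17) = -69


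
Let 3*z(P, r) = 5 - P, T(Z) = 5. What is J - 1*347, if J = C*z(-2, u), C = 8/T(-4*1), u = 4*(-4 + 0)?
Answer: -5149/15 ≈ -343.27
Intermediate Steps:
u = -16 (u = 4*(-4) = -16)
z(P, r) = 5/3 - P/3 (z(P, r) = (5 - P)/3 = 5/3 - P/3)
C = 8/5 ≈ 1.6000
J = 56/15 (J = 8*(5/3 - ⅓*(-2))/5 = 8*(5/3 + ⅔)/5 = (8/5)*(7/3) = 56/15 ≈ 3.7333)
J - 1*347 = 56/15 - 1*347 = 56/15 - 347 = -5149/15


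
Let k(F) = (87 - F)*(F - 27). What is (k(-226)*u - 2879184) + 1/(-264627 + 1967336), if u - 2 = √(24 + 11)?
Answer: -5172084155457/1702709 - 79189*√35 ≈ -3.5061e+6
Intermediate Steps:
u = 2 + √35 (u = 2 + √(24 + 11) = 2 + √35 ≈ 7.9161)
k(F) = (-27 + F)*(87 - F) (k(F) = (87 - F)*(-27 + F) = (-27 + F)*(87 - F))
(k(-226)*u - 2879184) + 1/(-264627 + 1967336) = ((-2349 - 1*(-226)² + 114*(-226))*(2 + √35) - 2879184) + 1/(-264627 + 1967336) = ((-2349 - 1*51076 - 25764)*(2 + √35) - 2879184) + 1/1702709 = ((-2349 - 51076 - 25764)*(2 + √35) - 2879184) + 1/1702709 = (-79189*(2 + √35) - 2879184) + 1/1702709 = ((-158378 - 79189*√35) - 2879184) + 1/1702709 = (-3037562 - 79189*√35) + 1/1702709 = -5172084155457/1702709 - 79189*√35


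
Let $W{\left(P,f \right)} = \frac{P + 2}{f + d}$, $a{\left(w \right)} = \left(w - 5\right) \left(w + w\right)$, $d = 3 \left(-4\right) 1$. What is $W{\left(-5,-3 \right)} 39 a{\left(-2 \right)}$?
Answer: $\frac{1092}{5} \approx 218.4$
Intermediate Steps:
$d = -12$ ($d = \left(-12\right) 1 = -12$)
$a{\left(w \right)} = 2 w \left(-5 + w\right)$ ($a{\left(w \right)} = \left(-5 + w\right) 2 w = 2 w \left(-5 + w\right)$)
$W{\left(P,f \right)} = \frac{2 + P}{-12 + f}$ ($W{\left(P,f \right)} = \frac{P + 2}{f - 12} = \frac{2 + P}{-12 + f}$)
$W{\left(-5,-3 \right)} 39 a{\left(-2 \right)} = \frac{2 - 5}{-12 - 3} \cdot 39 \cdot 2 \left(-2\right) \left(-5 - 2\right) = \frac{1}{-15} \left(-3\right) 39 \cdot 2 \left(-2\right) \left(-7\right) = \left(- \frac{1}{15}\right) \left(-3\right) 39 \cdot 28 = \frac{1}{5} \cdot 39 \cdot 28 = \frac{39}{5} \cdot 28 = \frac{1092}{5}$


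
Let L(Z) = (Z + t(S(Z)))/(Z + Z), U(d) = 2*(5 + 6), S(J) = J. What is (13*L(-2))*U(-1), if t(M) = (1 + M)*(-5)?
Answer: -429/2 ≈ -214.50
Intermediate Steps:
t(M) = -5 - 5*M
U(d) = 22 (U(d) = 2*11 = 22)
L(Z) = (-5 - 4*Z)/(2*Z) (L(Z) = (Z + (-5 - 5*Z))/(Z + Z) = (-5 - 4*Z)/((2*Z)) = (-5 - 4*Z)*(1/(2*Z)) = (-5 - 4*Z)/(2*Z))
(13*L(-2))*U(-1) = (13*(-2 - 5/2/(-2)))*22 = (13*(-2 - 5/2*(-½)))*22 = (13*(-2 + 5/4))*22 = (13*(-¾))*22 = -39/4*22 = -429/2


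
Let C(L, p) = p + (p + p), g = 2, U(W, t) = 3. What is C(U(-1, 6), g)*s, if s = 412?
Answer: 2472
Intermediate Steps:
C(L, p) = 3*p (C(L, p) = p + 2*p = 3*p)
C(U(-1, 6), g)*s = (3*2)*412 = 6*412 = 2472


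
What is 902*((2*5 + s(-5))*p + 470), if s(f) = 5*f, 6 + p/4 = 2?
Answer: 640420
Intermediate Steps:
p = -16 (p = -24 + 4*2 = -24 + 8 = -16)
902*((2*5 + s(-5))*p + 470) = 902*((2*5 + 5*(-5))*(-16) + 470) = 902*((10 - 25)*(-16) + 470) = 902*(-15*(-16) + 470) = 902*(240 + 470) = 902*710 = 640420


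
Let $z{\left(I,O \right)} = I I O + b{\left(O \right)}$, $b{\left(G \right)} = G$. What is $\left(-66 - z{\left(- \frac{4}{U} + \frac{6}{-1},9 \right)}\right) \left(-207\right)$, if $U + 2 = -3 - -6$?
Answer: $201825$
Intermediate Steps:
$U = 1$ ($U = -2 - -3 = -2 + \left(-3 + 6\right) = -2 + 3 = 1$)
$z{\left(I,O \right)} = O + O I^{2}$ ($z{\left(I,O \right)} = I I O + O = I^{2} O + O = O I^{2} + O = O + O I^{2}$)
$\left(-66 - z{\left(- \frac{4}{U} + \frac{6}{-1},9 \right)}\right) \left(-207\right) = \left(-66 - 9 \left(1 + \left(- \frac{4}{1} + \frac{6}{-1}\right)^{2}\right)\right) \left(-207\right) = \left(-66 - 9 \left(1 + \left(\left(-4\right) 1 + 6 \left(-1\right)\right)^{2}\right)\right) \left(-207\right) = \left(-66 - 9 \left(1 + \left(-4 - 6\right)^{2}\right)\right) \left(-207\right) = \left(-66 - 9 \left(1 + \left(-10\right)^{2}\right)\right) \left(-207\right) = \left(-66 - 9 \left(1 + 100\right)\right) \left(-207\right) = \left(-66 - 9 \cdot 101\right) \left(-207\right) = \left(-66 - 909\right) \left(-207\right) = \left(-975\right) \left(-207\right) = 201825$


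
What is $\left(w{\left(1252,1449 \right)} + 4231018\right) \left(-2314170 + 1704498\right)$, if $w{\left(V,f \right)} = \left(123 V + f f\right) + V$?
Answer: $-3954251505624$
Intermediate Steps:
$w{\left(V,f \right)} = f^{2} + 124 V$ ($w{\left(V,f \right)} = \left(123 V + f^{2}\right) + V = \left(f^{2} + 123 V\right) + V = f^{2} + 124 V$)
$\left(w{\left(1252,1449 \right)} + 4231018\right) \left(-2314170 + 1704498\right) = \left(\left(1449^{2} + 124 \cdot 1252\right) + 4231018\right) \left(-2314170 + 1704498\right) = \left(\left(2099601 + 155248\right) + 4231018\right) \left(-609672\right) = \left(2254849 + 4231018\right) \left(-609672\right) = 6485867 \left(-609672\right) = -3954251505624$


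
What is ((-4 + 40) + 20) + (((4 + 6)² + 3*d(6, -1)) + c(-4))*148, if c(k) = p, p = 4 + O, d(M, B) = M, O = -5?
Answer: 17372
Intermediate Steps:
p = -1 (p = 4 - 5 = -1)
c(k) = -1
((-4 + 40) + 20) + (((4 + 6)² + 3*d(6, -1)) + c(-4))*148 = ((-4 + 40) + 20) + (((4 + 6)² + 3*6) - 1)*148 = (36 + 20) + ((10² + 18) - 1)*148 = 56 + ((100 + 18) - 1)*148 = 56 + (118 - 1)*148 = 56 + 117*148 = 56 + 17316 = 17372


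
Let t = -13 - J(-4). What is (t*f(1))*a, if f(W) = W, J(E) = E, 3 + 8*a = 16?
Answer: -117/8 ≈ -14.625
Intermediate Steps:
a = 13/8 (a = -3/8 + (⅛)*16 = -3/8 + 2 = 13/8 ≈ 1.6250)
t = -9 (t = -13 - 1*(-4) = -13 + 4 = -9)
(t*f(1))*a = -9*1*(13/8) = -9*13/8 = -117/8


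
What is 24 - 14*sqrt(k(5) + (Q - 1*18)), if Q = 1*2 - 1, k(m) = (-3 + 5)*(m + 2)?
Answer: 24 - 14*I*sqrt(3) ≈ 24.0 - 24.249*I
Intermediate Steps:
k(m) = 4 + 2*m (k(m) = 2*(2 + m) = 4 + 2*m)
Q = 1 (Q = 2 - 1 = 1)
24 - 14*sqrt(k(5) + (Q - 1*18)) = 24 - 14*sqrt((4 + 2*5) + (1 - 1*18)) = 24 - 14*sqrt((4 + 10) + (1 - 18)) = 24 - 14*sqrt(14 - 17) = 24 - 14*I*sqrt(3)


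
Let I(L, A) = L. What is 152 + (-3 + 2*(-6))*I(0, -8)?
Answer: 152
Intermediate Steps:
152 + (-3 + 2*(-6))*I(0, -8) = 152 + (-3 + 2*(-6))*0 = 152 + (-3 - 12)*0 = 152 - 15*0 = 152 + 0 = 152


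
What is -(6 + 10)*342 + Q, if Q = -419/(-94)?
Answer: -513949/94 ≈ -5467.5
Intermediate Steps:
Q = 419/94 (Q = -419*(-1/94) = 419/94 ≈ 4.4574)
-(6 + 10)*342 + Q = -(6 + 10)*342 + 419/94 = -1*16*342 + 419/94 = -16*342 + 419/94 = -5472 + 419/94 = -513949/94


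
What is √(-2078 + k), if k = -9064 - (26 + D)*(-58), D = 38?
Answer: I*√7430 ≈ 86.198*I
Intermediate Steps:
k = -5352 (k = -9064 - (26 + 38)*(-58) = -9064 - 64*(-58) = -9064 - 1*(-3712) = -9064 + 3712 = -5352)
√(-2078 + k) = √(-2078 - 5352) = √(-7430) = I*√7430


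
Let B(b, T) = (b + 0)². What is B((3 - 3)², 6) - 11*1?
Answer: -11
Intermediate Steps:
B(b, T) = b²
B((3 - 3)², 6) - 11*1 = ((3 - 3)²)² - 11*1 = (0²)² - 11 = 0² - 11 = 0 - 11 = -11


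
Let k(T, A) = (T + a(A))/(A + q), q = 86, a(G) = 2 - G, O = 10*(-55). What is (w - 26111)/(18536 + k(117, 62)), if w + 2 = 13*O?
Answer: -4922924/2743385 ≈ -1.7945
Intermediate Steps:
O = -550
w = -7152 (w = -2 + 13*(-550) = -2 - 7150 = -7152)
k(T, A) = (2 + T - A)/(86 + A) (k(T, A) = (T + (2 - A))/(A + 86) = (2 + T - A)/(86 + A))
(w - 26111)/(18536 + k(117, 62)) = (-7152 - 26111)/(18536 + (2 + 117 - 1*62)/(86 + 62)) = -33263/(18536 + (2 + 117 - 62)/148) = -33263/(18536 + (1/148)*57) = -33263/(18536 + 57/148) = -33263/2743385/148 = -33263*148/2743385 = -4922924/2743385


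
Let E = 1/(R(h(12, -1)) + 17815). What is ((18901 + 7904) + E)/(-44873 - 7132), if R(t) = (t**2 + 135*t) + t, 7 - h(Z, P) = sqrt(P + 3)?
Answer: -4745451651319/9206760404310 - 5*sqrt(2)/613784026954 ≈ -0.51543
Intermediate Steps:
h(Z, P) = 7 - sqrt(3 + P) (h(Z, P) = 7 - sqrt(P + 3) = 7 - sqrt(3 + P))
R(t) = t**2 + 136*t
E = 1/(17815 + (7 - sqrt(2))*(143 - sqrt(2))) (E = 1/((7 - sqrt(3 - 1))*(136 + (7 - sqrt(3 - 1))) + 17815) = 1/((7 - sqrt(2))*(136 + (7 - sqrt(2))) + 17815) = 1/((7 - sqrt(2))*(143 - sqrt(2)) + 17815) = 1/(17815 + (7 - sqrt(2))*(143 - sqrt(2))) ≈ 5.3747e-5)
((18901 + 7904) + E)/(-44873 - 7132) = ((18901 + 7904) + (9409/177036062 + 75*sqrt(2)/177036062))/(-44873 - 7132) = (26805 + (9409/177036062 + 75*sqrt(2)/177036062))/(-52005) = (4745451651319/177036062 + 75*sqrt(2)/177036062)*(-1/52005) = -4745451651319/9206760404310 - 5*sqrt(2)/613784026954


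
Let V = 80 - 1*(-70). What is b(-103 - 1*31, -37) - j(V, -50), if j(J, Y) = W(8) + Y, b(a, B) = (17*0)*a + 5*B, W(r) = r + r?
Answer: -151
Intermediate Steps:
W(r) = 2*r
V = 150 (V = 80 + 70 = 150)
b(a, B) = 5*B (b(a, B) = 0*a + 5*B = 0 + 5*B = 5*B)
j(J, Y) = 16 + Y (j(J, Y) = 2*8 + Y = 16 + Y)
b(-103 - 1*31, -37) - j(V, -50) = 5*(-37) - (16 - 50) = -185 - 1*(-34) = -185 + 34 = -151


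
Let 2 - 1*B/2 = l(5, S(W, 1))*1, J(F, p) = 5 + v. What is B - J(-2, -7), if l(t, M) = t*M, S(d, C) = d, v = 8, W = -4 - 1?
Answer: 41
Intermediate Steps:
W = -5
J(F, p) = 13 (J(F, p) = 5 + 8 = 13)
l(t, M) = M*t
B = 54 (B = 4 - 2*(-5*5) = 4 - (-50) = 4 - 2*(-25) = 4 + 50 = 54)
B - J(-2, -7) = 54 - 1*13 = 54 - 13 = 41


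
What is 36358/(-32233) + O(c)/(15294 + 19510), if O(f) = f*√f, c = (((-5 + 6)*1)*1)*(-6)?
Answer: -36358/32233 - 3*I*√6/17402 ≈ -1.128 - 0.00042228*I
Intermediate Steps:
c = -6 (c = ((1*1)*1)*(-6) = (1*1)*(-6) = 1*(-6) = -6)
O(f) = f^(3/2)
36358/(-32233) + O(c)/(15294 + 19510) = 36358/(-32233) + (-6)^(3/2)/(15294 + 19510) = 36358*(-1/32233) - 6*I*√6/34804 = -36358/32233 - 6*I*√6*(1/34804) = -36358/32233 - 3*I*√6/17402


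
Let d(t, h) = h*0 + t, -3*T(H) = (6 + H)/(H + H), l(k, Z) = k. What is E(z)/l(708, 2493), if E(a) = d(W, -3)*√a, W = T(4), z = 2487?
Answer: -5*√2487/8496 ≈ -0.029349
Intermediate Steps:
T(H) = -(6 + H)/(6*H) (T(H) = -(6 + H)/(3*(H + H)) = -(6 + H)/(3*(2*H)) = -(6 + H)*1/(2*H)/3 = -(6 + H)/(6*H))
W = -5/12 (W = (⅙)*(-6 - 1*4)/4 = (⅙)*(¼)*(-6 - 4) = (⅙)*(¼)*(-10) = -5/12 ≈ -0.41667)
d(t, h) = t (d(t, h) = 0 + t = t)
E(a) = -5*√a/12
E(z)/l(708, 2493) = -5*√2487/12/708 = -5*√2487/12*(1/708) = -5*√2487/8496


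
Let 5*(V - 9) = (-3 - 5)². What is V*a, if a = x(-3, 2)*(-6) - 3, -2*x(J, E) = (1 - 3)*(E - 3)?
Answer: 327/5 ≈ 65.400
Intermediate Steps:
x(J, E) = -3 + E (x(J, E) = -(1 - 3)*(E - 3)/2 = -(-1)*(-3 + E) = -(6 - 2*E)/2 = -3 + E)
V = 109/5 (V = 9 + (-3 - 5)²/5 = 9 + (⅕)*(-8)² = 9 + (⅕)*64 = 9 + 64/5 = 109/5 ≈ 21.800)
a = 3 (a = (-3 + 2)*(-6) - 3 = -1*(-6) - 3 = 6 - 3 = 3)
V*a = (109/5)*3 = 327/5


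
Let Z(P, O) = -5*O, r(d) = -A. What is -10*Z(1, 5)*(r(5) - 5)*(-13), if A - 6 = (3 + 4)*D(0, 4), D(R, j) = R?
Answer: 35750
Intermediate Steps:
A = 6 (A = 6 + (3 + 4)*0 = 6 + 7*0 = 6 + 0 = 6)
r(d) = -6 (r(d) = -1*6 = -6)
-10*Z(1, 5)*(r(5) - 5)*(-13) = -10*(-5*5)*(-6 - 5)*(-13) = -(-250)*(-11)*(-13) = -10*275*(-13) = -2750*(-13) = 35750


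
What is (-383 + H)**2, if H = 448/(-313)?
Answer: 14478586929/97969 ≈ 1.4779e+5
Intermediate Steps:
H = -448/313 (H = 448*(-1/313) = -448/313 ≈ -1.4313)
(-383 + H)**2 = (-383 - 448/313)**2 = (-120327/313)**2 = 14478586929/97969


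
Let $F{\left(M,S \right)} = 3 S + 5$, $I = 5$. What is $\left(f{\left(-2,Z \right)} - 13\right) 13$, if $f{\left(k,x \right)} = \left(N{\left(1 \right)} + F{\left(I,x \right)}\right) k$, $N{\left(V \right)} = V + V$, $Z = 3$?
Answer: $-585$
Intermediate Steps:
$F{\left(M,S \right)} = 5 + 3 S$
$N{\left(V \right)} = 2 V$
$f{\left(k,x \right)} = k \left(7 + 3 x\right)$ ($f{\left(k,x \right)} = \left(2 \cdot 1 + \left(5 + 3 x\right)\right) k = \left(2 + \left(5 + 3 x\right)\right) k = \left(7 + 3 x\right) k = k \left(7 + 3 x\right)$)
$\left(f{\left(-2,Z \right)} - 13\right) 13 = \left(- 2 \left(7 + 3 \cdot 3\right) - 13\right) 13 = \left(- 2 \left(7 + 9\right) - 13\right) 13 = \left(\left(-2\right) 16 - 13\right) 13 = \left(-32 - 13\right) 13 = \left(-45\right) 13 = -585$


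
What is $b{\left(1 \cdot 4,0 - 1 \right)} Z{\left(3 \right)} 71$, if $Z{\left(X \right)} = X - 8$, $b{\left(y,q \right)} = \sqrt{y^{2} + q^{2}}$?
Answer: $- 355 \sqrt{17} \approx -1463.7$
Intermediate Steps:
$b{\left(y,q \right)} = \sqrt{q^{2} + y^{2}}$
$Z{\left(X \right)} = -8 + X$
$b{\left(1 \cdot 4,0 - 1 \right)} Z{\left(3 \right)} 71 = \sqrt{\left(0 - 1\right)^{2} + \left(1 \cdot 4\right)^{2}} \left(-8 + 3\right) 71 = \sqrt{\left(-1\right)^{2} + 4^{2}} \left(-5\right) 71 = \sqrt{1 + 16} \left(-5\right) 71 = \sqrt{17} \left(-5\right) 71 = - 5 \sqrt{17} \cdot 71 = - 355 \sqrt{17}$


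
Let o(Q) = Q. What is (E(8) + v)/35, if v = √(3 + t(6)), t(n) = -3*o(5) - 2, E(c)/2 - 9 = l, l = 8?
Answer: 34/35 + I*√14/35 ≈ 0.97143 + 0.1069*I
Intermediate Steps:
E(c) = 34 (E(c) = 18 + 2*8 = 18 + 16 = 34)
t(n) = -17 (t(n) = -3*5 - 2 = -15 - 2 = -17)
v = I*√14 (v = √(3 - 17) = √(-14) = I*√14 ≈ 3.7417*I)
(E(8) + v)/35 = (34 + I*√14)/35 = 34/35 + I*√14/35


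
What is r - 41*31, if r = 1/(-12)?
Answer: -15253/12 ≈ -1271.1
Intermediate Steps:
r = -1/12 ≈ -0.083333
r - 41*31 = -1/12 - 41*31 = -1/12 - 1271 = -15253/12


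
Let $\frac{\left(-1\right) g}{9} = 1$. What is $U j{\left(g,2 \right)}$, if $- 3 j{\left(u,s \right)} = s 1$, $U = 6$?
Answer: $-4$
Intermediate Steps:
$g = -9$ ($g = \left(-9\right) 1 = -9$)
$j{\left(u,s \right)} = - \frac{s}{3}$ ($j{\left(u,s \right)} = - \frac{s 1}{3} = - \frac{s}{3}$)
$U j{\left(g,2 \right)} = 6 \left(\left(- \frac{1}{3}\right) 2\right) = 6 \left(- \frac{2}{3}\right) = -4$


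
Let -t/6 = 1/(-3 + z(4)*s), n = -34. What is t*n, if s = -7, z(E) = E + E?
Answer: -204/59 ≈ -3.4576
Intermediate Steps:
z(E) = 2*E
t = 6/59 (t = -6/(-3 + (2*4)*(-7)) = -6/(-3 + 8*(-7)) = -6/(-3 - 56) = -6/(-59) = -6*(-1/59) = 6/59 ≈ 0.10169)
t*n = (6/59)*(-34) = -204/59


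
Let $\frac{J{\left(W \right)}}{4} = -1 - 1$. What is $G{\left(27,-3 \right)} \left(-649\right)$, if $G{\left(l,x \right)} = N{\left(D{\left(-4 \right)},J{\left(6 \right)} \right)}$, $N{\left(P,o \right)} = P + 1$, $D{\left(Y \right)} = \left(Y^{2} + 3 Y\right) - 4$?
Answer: $-649$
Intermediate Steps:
$D{\left(Y \right)} = -4 + Y^{2} + 3 Y$
$J{\left(W \right)} = -8$ ($J{\left(W \right)} = 4 \left(-1 - 1\right) = 4 \left(-2\right) = -8$)
$N{\left(P,o \right)} = 1 + P$
$G{\left(l,x \right)} = 1$ ($G{\left(l,x \right)} = 1 + \left(-4 + \left(-4\right)^{2} + 3 \left(-4\right)\right) = 1 - 0 = 1 + 0 = 1$)
$G{\left(27,-3 \right)} \left(-649\right) = 1 \left(-649\right) = -649$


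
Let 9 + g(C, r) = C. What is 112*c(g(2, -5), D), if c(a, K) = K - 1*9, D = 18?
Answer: 1008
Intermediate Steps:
g(C, r) = -9 + C
c(a, K) = -9 + K (c(a, K) = K - 9 = -9 + K)
112*c(g(2, -5), D) = 112*(-9 + 18) = 112*9 = 1008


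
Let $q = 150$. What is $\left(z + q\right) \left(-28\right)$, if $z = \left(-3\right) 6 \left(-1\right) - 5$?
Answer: $-4564$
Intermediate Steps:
$z = 13$ ($z = \left(-18\right) \left(-1\right) - 5 = 18 - 5 = 13$)
$\left(z + q\right) \left(-28\right) = \left(13 + 150\right) \left(-28\right) = 163 \left(-28\right) = -4564$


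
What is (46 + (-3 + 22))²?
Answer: 4225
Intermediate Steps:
(46 + (-3 + 22))² = (46 + 19)² = 65² = 4225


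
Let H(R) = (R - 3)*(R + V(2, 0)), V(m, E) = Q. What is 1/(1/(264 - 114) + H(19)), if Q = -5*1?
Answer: 150/33601 ≈ 0.0044641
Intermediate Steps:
Q = -5
V(m, E) = -5
H(R) = (-5 + R)*(-3 + R) (H(R) = (R - 3)*(R - 5) = (-3 + R)*(-5 + R) = (-5 + R)*(-3 + R))
1/(1/(264 - 114) + H(19)) = 1/(1/(264 - 114) + (15 + 19² - 8*19)) = 1/(1/150 + (15 + 361 - 152)) = 1/(1/150 + 224) = 1/(33601/150) = 150/33601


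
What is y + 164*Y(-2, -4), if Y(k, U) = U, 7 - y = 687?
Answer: -1336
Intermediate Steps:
y = -680 (y = 7 - 1*687 = 7 - 687 = -680)
y + 164*Y(-2, -4) = -680 + 164*(-4) = -680 - 656 = -1336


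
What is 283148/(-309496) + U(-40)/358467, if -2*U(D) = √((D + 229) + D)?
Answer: -70787/77374 - √149/716934 ≈ -0.91488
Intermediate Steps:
U(D) = -√(229 + 2*D)/2 (U(D) = -√((D + 229) + D)/2 = -√((229 + D) + D)/2 = -√(229 + 2*D)/2)
283148/(-309496) + U(-40)/358467 = 283148/(-309496) - √(229 + 2*(-40))/2/358467 = 283148*(-1/309496) - √(229 - 80)/2*(1/358467) = -70787/77374 - √149/2*(1/358467) = -70787/77374 - √149/716934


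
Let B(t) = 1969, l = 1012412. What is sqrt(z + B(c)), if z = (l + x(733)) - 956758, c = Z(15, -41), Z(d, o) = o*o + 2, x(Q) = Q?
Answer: 6*sqrt(1621) ≈ 241.57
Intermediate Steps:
Z(d, o) = 2 + o**2 (Z(d, o) = o**2 + 2 = 2 + o**2)
c = 1683 (c = 2 + (-41)**2 = 2 + 1681 = 1683)
z = 56387 (z = (1012412 + 733) - 956758 = 1013145 - 956758 = 56387)
sqrt(z + B(c)) = sqrt(56387 + 1969) = sqrt(58356) = 6*sqrt(1621)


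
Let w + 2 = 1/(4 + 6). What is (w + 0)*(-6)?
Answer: 57/5 ≈ 11.400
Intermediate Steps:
w = -19/10 (w = -2 + 1/(4 + 6) = -2 + 1/10 = -19/10 ≈ -1.9000)
(w + 0)*(-6) = (-19/10 + 0)*(-6) = -19/10*(-6) = 57/5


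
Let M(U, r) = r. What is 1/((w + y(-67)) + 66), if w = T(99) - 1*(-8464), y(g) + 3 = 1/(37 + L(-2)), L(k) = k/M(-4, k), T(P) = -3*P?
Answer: 38/312741 ≈ 0.00012151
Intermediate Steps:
L(k) = 1 (L(k) = k/k = 1)
y(g) = -113/38 (y(g) = -3 + 1/(37 + 1) = -3 + 1/38 = -113/38)
w = 8167 (w = -3*99 - 1*(-8464) = -297 + 8464 = 8167)
1/((w + y(-67)) + 66) = 1/((8167 - 113/38) + 66) = 1/(310233/38 + 66) = 1/(312741/38) = 38/312741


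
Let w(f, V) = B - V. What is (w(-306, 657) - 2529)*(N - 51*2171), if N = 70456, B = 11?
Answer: 127841375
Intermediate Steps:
w(f, V) = 11 - V
(w(-306, 657) - 2529)*(N - 51*2171) = ((11 - 1*657) - 2529)*(70456 - 51*2171) = ((11 - 657) - 2529)*(70456 - 110721) = (-646 - 2529)*(-40265) = -3175*(-40265) = 127841375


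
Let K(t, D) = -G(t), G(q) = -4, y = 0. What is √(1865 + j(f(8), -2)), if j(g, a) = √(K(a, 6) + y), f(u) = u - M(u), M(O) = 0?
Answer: √1867 ≈ 43.209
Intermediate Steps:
f(u) = u (f(u) = u - 1*0 = u + 0 = u)
K(t, D) = 4 (K(t, D) = -1*(-4) = 4)
j(g, a) = 2 (j(g, a) = √(4 + 0) = √4 = 2)
√(1865 + j(f(8), -2)) = √(1865 + 2) = √1867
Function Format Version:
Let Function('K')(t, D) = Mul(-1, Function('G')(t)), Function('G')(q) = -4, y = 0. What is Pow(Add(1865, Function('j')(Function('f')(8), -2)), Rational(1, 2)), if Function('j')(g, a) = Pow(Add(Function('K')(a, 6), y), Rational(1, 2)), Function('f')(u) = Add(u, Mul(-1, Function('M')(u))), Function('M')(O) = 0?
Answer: Pow(1867, Rational(1, 2)) ≈ 43.209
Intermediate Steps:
Function('f')(u) = u (Function('f')(u) = Add(u, Mul(-1, 0)) = Add(u, 0) = u)
Function('K')(t, D) = 4 (Function('K')(t, D) = Mul(-1, -4) = 4)
Function('j')(g, a) = 2 (Function('j')(g, a) = Pow(Add(4, 0), Rational(1, 2)) = Pow(4, Rational(1, 2)) = 2)
Pow(Add(1865, Function('j')(Function('f')(8), -2)), Rational(1, 2)) = Pow(Add(1865, 2), Rational(1, 2)) = Pow(1867, Rational(1, 2))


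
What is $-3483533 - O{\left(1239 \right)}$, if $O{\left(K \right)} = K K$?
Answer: $-5018654$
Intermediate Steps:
$O{\left(K \right)} = K^{2}$
$-3483533 - O{\left(1239 \right)} = -3483533 - 1239^{2} = -3483533 - 1535121 = -5018654$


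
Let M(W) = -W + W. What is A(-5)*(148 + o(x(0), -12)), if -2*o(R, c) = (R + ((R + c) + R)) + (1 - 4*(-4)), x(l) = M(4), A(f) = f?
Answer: -1455/2 ≈ -727.50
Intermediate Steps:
M(W) = 0
x(l) = 0
o(R, c) = -17/2 - 3*R/2 - c/2 (o(R, c) = -((R + ((R + c) + R)) + (1 - 4*(-4)))/2 = -((R + (c + 2*R)) + (1 + 16))/2 = -((c + 3*R) + 17)/2 = -(17 + c + 3*R)/2 = -17/2 - 3*R/2 - c/2)
A(-5)*(148 + o(x(0), -12)) = -5*(148 + (-17/2 - 3/2*0 - 1/2*(-12))) = -5*(148 + (-17/2 + 0 + 6)) = -5*(148 - 5/2) = -5*291/2 = -1455/2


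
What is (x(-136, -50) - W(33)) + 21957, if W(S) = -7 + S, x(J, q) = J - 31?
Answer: 21764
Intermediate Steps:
x(J, q) = -31 + J
(x(-136, -50) - W(33)) + 21957 = ((-31 - 136) - (-7 + 33)) + 21957 = (-167 - 1*26) + 21957 = (-167 - 26) + 21957 = -193 + 21957 = 21764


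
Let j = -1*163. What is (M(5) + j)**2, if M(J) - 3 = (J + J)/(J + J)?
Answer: 25281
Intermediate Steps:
j = -163
M(J) = 4 (M(J) = 3 + (J + J)/(J + J) = 3 + (2*J)/((2*J)) = 3 + (2*J)*(1/(2*J)) = 3 + 1 = 4)
(M(5) + j)**2 = (4 - 163)**2 = (-159)**2 = 25281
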